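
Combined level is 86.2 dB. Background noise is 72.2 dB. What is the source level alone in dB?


Given values:
  L_total = 86.2 dB, L_bg = 72.2 dB
Formula: L_source = 10 * log10(10^(L_total/10) - 10^(L_bg/10))
Convert to linear:
  10^(86.2/10) = 416869383.4703
  10^(72.2/10) = 16595869.0744
Difference: 416869383.4703 - 16595869.0744 = 400273514.3959
L_source = 10 * log10(400273514.3959) = 86.02

86.02 dB


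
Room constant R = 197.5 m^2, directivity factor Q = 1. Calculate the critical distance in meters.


Given values:
  R = 197.5 m^2, Q = 1
Formula: d_c = 0.141 * sqrt(Q * R)
Compute Q * R = 1 * 197.5 = 197.5
Compute sqrt(197.5) = 14.0535
d_c = 0.141 * 14.0535 = 1.982

1.982 m


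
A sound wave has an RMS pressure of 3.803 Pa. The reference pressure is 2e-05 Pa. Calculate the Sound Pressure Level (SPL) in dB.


Given values:
  p = 3.803 Pa
  p_ref = 2e-05 Pa
Formula: SPL = 20 * log10(p / p_ref)
Compute ratio: p / p_ref = 3.803 / 2e-05 = 190150
Compute log10: log10(190150) = 5.279096
Multiply: SPL = 20 * 5.279096 = 105.58

105.58 dB


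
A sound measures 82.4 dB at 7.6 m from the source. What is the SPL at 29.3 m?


Given values:
  SPL1 = 82.4 dB, r1 = 7.6 m, r2 = 29.3 m
Formula: SPL2 = SPL1 - 20 * log10(r2 / r1)
Compute ratio: r2 / r1 = 29.3 / 7.6 = 3.8553
Compute log10: log10(3.8553) = 0.586058
Compute drop: 20 * 0.586058 = 11.7212
SPL2 = 82.4 - 11.7212 = 70.68

70.68 dB


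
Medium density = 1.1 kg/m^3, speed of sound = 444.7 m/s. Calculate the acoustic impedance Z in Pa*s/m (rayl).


Given values:
  rho = 1.1 kg/m^3
  c = 444.7 m/s
Formula: Z = rho * c
Z = 1.1 * 444.7
Z = 489.17

489.17 rayl


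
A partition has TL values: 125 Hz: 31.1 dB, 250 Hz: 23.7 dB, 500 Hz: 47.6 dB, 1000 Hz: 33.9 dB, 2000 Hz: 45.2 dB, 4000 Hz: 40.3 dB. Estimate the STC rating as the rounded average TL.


Given TL values at each frequency:
  125 Hz: 31.1 dB
  250 Hz: 23.7 dB
  500 Hz: 47.6 dB
  1000 Hz: 33.9 dB
  2000 Hz: 45.2 dB
  4000 Hz: 40.3 dB
Formula: STC ~ round(average of TL values)
Sum = 31.1 + 23.7 + 47.6 + 33.9 + 45.2 + 40.3 = 221.8
Average = 221.8 / 6 = 36.97
Rounded: 37

37


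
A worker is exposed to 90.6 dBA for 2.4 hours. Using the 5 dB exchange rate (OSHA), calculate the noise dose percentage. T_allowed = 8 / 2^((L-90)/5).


Given values:
  L = 90.6 dBA, T = 2.4 hours
Formula: T_allowed = 8 / 2^((L - 90) / 5)
Compute exponent: (90.6 - 90) / 5 = 0.12
Compute 2^(0.12) = 1.086735
T_allowed = 8 / 1.086735 = 7.3615 hours
Dose = (T / T_allowed) * 100
Dose = (2.4 / 7.3615) * 100 = 32.6

32.6 %


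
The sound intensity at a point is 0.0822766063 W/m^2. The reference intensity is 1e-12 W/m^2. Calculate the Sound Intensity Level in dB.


Given values:
  I = 0.0822766063 W/m^2
  I_ref = 1e-12 W/m^2
Formula: SIL = 10 * log10(I / I_ref)
Compute ratio: I / I_ref = 82276606300
Compute log10: log10(82276606300) = 10.915276
Multiply: SIL = 10 * 10.915276 = 109.15

109.15 dB


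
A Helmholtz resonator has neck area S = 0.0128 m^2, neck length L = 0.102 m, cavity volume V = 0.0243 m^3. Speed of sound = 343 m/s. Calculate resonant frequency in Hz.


Given values:
  S = 0.0128 m^2, L = 0.102 m, V = 0.0243 m^3, c = 343 m/s
Formula: f = (c / (2*pi)) * sqrt(S / (V * L))
Compute V * L = 0.0243 * 0.102 = 0.0024786
Compute S / (V * L) = 0.0128 / 0.0024786 = 5.1642
Compute sqrt(5.1642) = 2.272488
Compute c / (2*pi) = 343 / 6.283185 = 54.590148
f = 54.590148 * 2.272488 = 124.06

124.06 Hz


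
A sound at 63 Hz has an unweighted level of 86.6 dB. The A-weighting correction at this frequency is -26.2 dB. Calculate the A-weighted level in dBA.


Given values:
  SPL = 86.6 dB
  A-weighting at 63 Hz = -26.2 dB
Formula: L_A = SPL + A_weight
L_A = 86.6 + (-26.2)
L_A = 60.4

60.4 dBA


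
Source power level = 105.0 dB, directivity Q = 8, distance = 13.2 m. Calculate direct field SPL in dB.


Given values:
  Lw = 105.0 dB, Q = 8, r = 13.2 m
Formula: SPL = Lw + 10 * log10(Q / (4 * pi * r^2))
Compute 4 * pi * r^2 = 4 * pi * 13.2^2 = 2189.5644
Compute Q / denom = 8 / 2189.5644 = 0.00365369
Compute 10 * log10(0.00365369) = -24.3727
SPL = 105.0 + (-24.3727) = 80.63

80.63 dB


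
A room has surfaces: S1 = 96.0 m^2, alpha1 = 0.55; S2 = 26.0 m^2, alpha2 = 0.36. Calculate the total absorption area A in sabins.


Given surfaces:
  Surface 1: 96.0 * 0.55 = 52.8
  Surface 2: 26.0 * 0.36 = 9.36
Formula: A = sum(Si * alpha_i)
A = 52.8 + 9.36
A = 62.16

62.16 sabins


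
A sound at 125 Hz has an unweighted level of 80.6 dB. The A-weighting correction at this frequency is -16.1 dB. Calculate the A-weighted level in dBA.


Given values:
  SPL = 80.6 dB
  A-weighting at 125 Hz = -16.1 dB
Formula: L_A = SPL + A_weight
L_A = 80.6 + (-16.1)
L_A = 64.5

64.5 dBA


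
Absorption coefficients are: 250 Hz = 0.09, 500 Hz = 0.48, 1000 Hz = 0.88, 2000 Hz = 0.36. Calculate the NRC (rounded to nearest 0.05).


Given values:
  a_250 = 0.09, a_500 = 0.48
  a_1000 = 0.88, a_2000 = 0.36
Formula: NRC = (a250 + a500 + a1000 + a2000) / 4
Sum = 0.09 + 0.48 + 0.88 + 0.36 = 1.81
NRC = 1.81 / 4 = 0.4525
Rounded to nearest 0.05: 0.45

0.45


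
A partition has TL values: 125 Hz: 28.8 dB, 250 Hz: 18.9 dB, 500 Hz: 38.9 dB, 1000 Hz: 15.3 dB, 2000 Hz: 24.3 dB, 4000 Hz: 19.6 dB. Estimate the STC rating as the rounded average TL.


Given TL values at each frequency:
  125 Hz: 28.8 dB
  250 Hz: 18.9 dB
  500 Hz: 38.9 dB
  1000 Hz: 15.3 dB
  2000 Hz: 24.3 dB
  4000 Hz: 19.6 dB
Formula: STC ~ round(average of TL values)
Sum = 28.8 + 18.9 + 38.9 + 15.3 + 24.3 + 19.6 = 145.8
Average = 145.8 / 6 = 24.3
Rounded: 24

24


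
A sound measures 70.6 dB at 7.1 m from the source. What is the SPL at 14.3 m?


Given values:
  SPL1 = 70.6 dB, r1 = 7.1 m, r2 = 14.3 m
Formula: SPL2 = SPL1 - 20 * log10(r2 / r1)
Compute ratio: r2 / r1 = 14.3 / 7.1 = 2.0141
Compute log10: log10(2.0141) = 0.304081
Compute drop: 20 * 0.304081 = 6.0816
SPL2 = 70.6 - 6.0816 = 64.52

64.52 dB


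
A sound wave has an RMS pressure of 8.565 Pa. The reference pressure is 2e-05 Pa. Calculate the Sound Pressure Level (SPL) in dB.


Given values:
  p = 8.565 Pa
  p_ref = 2e-05 Pa
Formula: SPL = 20 * log10(p / p_ref)
Compute ratio: p / p_ref = 8.565 / 2e-05 = 428250
Compute log10: log10(428250) = 5.631697
Multiply: SPL = 20 * 5.631697 = 112.63

112.63 dB


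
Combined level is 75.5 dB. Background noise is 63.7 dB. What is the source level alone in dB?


Given values:
  L_total = 75.5 dB, L_bg = 63.7 dB
Formula: L_source = 10 * log10(10^(L_total/10) - 10^(L_bg/10))
Convert to linear:
  10^(75.5/10) = 35481338.9234
  10^(63.7/10) = 2344228.8153
Difference: 35481338.9234 - 2344228.8153 = 33137110.1081
L_source = 10 * log10(33137110.1081) = 75.2

75.2 dB


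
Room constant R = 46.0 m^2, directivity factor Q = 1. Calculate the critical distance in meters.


Given values:
  R = 46.0 m^2, Q = 1
Formula: d_c = 0.141 * sqrt(Q * R)
Compute Q * R = 1 * 46.0 = 46.0
Compute sqrt(46.0) = 6.7823
d_c = 0.141 * 6.7823 = 0.956

0.956 m


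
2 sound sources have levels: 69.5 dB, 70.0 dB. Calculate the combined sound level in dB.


Formula: L_total = 10 * log10( sum(10^(Li/10)) )
  Source 1: 10^(69.5/10) = 8912509.3813
  Source 2: 10^(70.0/10) = 10000000.0
Sum of linear values = 18912509.3813
L_total = 10 * log10(18912509.3813) = 72.77

72.77 dB


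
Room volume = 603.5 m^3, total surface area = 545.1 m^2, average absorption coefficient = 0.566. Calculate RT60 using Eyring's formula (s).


Given values:
  V = 603.5 m^3, S = 545.1 m^2, alpha = 0.566
Formula: RT60 = 0.161 * V / (-S * ln(1 - alpha))
Compute ln(1 - 0.566) = ln(0.434) = -0.834711
Denominator: -545.1 * -0.834711 = 455.001
Numerator: 0.161 * 603.5 = 97.1635
RT60 = 97.1635 / 455.001 = 0.214

0.214 s


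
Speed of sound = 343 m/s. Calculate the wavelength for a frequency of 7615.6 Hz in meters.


Given values:
  c = 343 m/s, f = 7615.6 Hz
Formula: lambda = c / f
lambda = 343 / 7615.6
lambda = 0.045

0.045 m


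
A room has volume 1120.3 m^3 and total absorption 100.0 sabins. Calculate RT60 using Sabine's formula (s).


Given values:
  V = 1120.3 m^3
  A = 100.0 sabins
Formula: RT60 = 0.161 * V / A
Numerator: 0.161 * 1120.3 = 180.3683
RT60 = 180.3683 / 100.0 = 1.804

1.804 s


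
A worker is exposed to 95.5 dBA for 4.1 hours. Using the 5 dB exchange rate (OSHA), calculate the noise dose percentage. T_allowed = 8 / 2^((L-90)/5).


Given values:
  L = 95.5 dBA, T = 4.1 hours
Formula: T_allowed = 8 / 2^((L - 90) / 5)
Compute exponent: (95.5 - 90) / 5 = 1.1
Compute 2^(1.1) = 2.143547
T_allowed = 8 / 2.143547 = 3.732132 hours
Dose = (T / T_allowed) * 100
Dose = (4.1 / 3.732132) * 100 = 109.86

109.86 %


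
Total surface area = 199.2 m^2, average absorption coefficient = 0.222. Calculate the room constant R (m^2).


Given values:
  S = 199.2 m^2, alpha = 0.222
Formula: R = S * alpha / (1 - alpha)
Numerator: 199.2 * 0.222 = 44.2224
Denominator: 1 - 0.222 = 0.778
R = 44.2224 / 0.778 = 56.84

56.84 m^2


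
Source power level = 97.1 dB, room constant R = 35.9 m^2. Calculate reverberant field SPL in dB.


Given values:
  Lw = 97.1 dB, R = 35.9 m^2
Formula: SPL = Lw + 10 * log10(4 / R)
Compute 4 / R = 4 / 35.9 = 0.111421
Compute 10 * log10(0.111421) = -9.5303
SPL = 97.1 + (-9.5303) = 87.57

87.57 dB


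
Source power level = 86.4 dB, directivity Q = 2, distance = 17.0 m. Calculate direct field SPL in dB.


Given values:
  Lw = 86.4 dB, Q = 2, r = 17.0 m
Formula: SPL = Lw + 10 * log10(Q / (4 * pi * r^2))
Compute 4 * pi * r^2 = 4 * pi * 17.0^2 = 3631.6811
Compute Q / denom = 2 / 3631.6811 = 0.00055071
Compute 10 * log10(0.00055071) = -32.5908
SPL = 86.4 + (-32.5908) = 53.81

53.81 dB


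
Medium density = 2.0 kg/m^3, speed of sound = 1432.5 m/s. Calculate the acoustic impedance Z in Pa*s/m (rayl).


Given values:
  rho = 2.0 kg/m^3
  c = 1432.5 m/s
Formula: Z = rho * c
Z = 2.0 * 1432.5
Z = 2865.0

2865.0 rayl


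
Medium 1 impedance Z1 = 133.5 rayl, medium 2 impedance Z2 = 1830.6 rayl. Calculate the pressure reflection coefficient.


Given values:
  Z1 = 133.5 rayl, Z2 = 1830.6 rayl
Formula: R = (Z2 - Z1) / (Z2 + Z1)
Numerator: Z2 - Z1 = 1830.6 - 133.5 = 1697.1
Denominator: Z2 + Z1 = 1830.6 + 133.5 = 1964.1
R = 1697.1 / 1964.1 = 0.8641

0.8641


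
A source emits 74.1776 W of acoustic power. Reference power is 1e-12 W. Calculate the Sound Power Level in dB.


Given values:
  W = 74.1776 W
  W_ref = 1e-12 W
Formula: SWL = 10 * log10(W / W_ref)
Compute ratio: W / W_ref = 74177600000000
Compute log10: log10(74177600000000) = 13.870273
Multiply: SWL = 10 * 13.870273 = 138.7

138.7 dB


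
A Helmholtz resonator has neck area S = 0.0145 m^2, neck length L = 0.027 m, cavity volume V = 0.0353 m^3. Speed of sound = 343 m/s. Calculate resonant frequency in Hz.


Given values:
  S = 0.0145 m^2, L = 0.027 m, V = 0.0353 m^3, c = 343 m/s
Formula: f = (c / (2*pi)) * sqrt(S / (V * L))
Compute V * L = 0.0353 * 0.027 = 0.0009531
Compute S / (V * L) = 0.0145 / 0.0009531 = 15.2135
Compute sqrt(15.2135) = 3.900449
Compute c / (2*pi) = 343 / 6.283185 = 54.590148
f = 54.590148 * 3.900449 = 212.93

212.93 Hz


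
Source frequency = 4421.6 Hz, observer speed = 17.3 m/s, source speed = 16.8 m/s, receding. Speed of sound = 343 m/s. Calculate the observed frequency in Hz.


Given values:
  f_s = 4421.6 Hz, v_o = 17.3 m/s, v_s = 16.8 m/s
  Direction: receding
Formula: f_o = f_s * (c - v_o) / (c + v_s)
Numerator: c - v_o = 343 - 17.3 = 325.7
Denominator: c + v_s = 343 + 16.8 = 359.8
f_o = 4421.6 * 325.7 / 359.8 = 4002.54

4002.54 Hz


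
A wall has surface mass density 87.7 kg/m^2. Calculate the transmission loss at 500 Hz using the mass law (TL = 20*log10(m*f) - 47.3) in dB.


Given values:
  m = 87.7 kg/m^2, f = 500 Hz
Formula: TL = 20 * log10(m * f) - 47.3
Compute m * f = 87.7 * 500 = 43850.0
Compute log10(43850.0) = 4.64197
Compute 20 * 4.64197 = 92.8394
TL = 92.8394 - 47.3 = 45.54

45.54 dB


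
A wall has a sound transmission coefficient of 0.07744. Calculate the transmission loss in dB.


Given values:
  tau = 0.07744
Formula: TL = 10 * log10(1 / tau)
Compute 1 / tau = 1 / 0.07744 = 12.9132
Compute log10(12.9132) = 1.111034
TL = 10 * 1.111034 = 11.11

11.11 dB


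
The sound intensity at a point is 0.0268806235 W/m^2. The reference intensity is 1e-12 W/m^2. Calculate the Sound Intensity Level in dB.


Given values:
  I = 0.0268806235 W/m^2
  I_ref = 1e-12 W/m^2
Formula: SIL = 10 * log10(I / I_ref)
Compute ratio: I / I_ref = 26880623500
Compute log10: log10(26880623500) = 10.429439
Multiply: SIL = 10 * 10.429439 = 104.29

104.29 dB


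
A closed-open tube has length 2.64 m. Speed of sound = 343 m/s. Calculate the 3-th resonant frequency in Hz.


Given values:
  Tube type: closed-open, L = 2.64 m, c = 343 m/s, n = 3
Formula: f_n = (2n - 1) * c / (4 * L)
Compute 2n - 1 = 2*3 - 1 = 5
Compute 4 * L = 4 * 2.64 = 10.56
f = 5 * 343 / 10.56
f = 162.41

162.41 Hz


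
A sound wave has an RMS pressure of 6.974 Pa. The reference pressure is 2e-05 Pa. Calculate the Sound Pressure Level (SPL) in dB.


Given values:
  p = 6.974 Pa
  p_ref = 2e-05 Pa
Formula: SPL = 20 * log10(p / p_ref)
Compute ratio: p / p_ref = 6.974 / 2e-05 = 348700
Compute log10: log10(348700) = 5.542452
Multiply: SPL = 20 * 5.542452 = 110.85

110.85 dB


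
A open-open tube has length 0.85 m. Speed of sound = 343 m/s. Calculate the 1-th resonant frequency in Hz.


Given values:
  Tube type: open-open, L = 0.85 m, c = 343 m/s, n = 1
Formula: f_n = n * c / (2 * L)
Compute 2 * L = 2 * 0.85 = 1.7
f = 1 * 343 / 1.7
f = 201.76

201.76 Hz


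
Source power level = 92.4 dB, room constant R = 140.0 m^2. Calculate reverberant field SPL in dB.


Given values:
  Lw = 92.4 dB, R = 140.0 m^2
Formula: SPL = Lw + 10 * log10(4 / R)
Compute 4 / R = 4 / 140.0 = 0.028571
Compute 10 * log10(0.028571) = -15.4407
SPL = 92.4 + (-15.4407) = 76.96

76.96 dB


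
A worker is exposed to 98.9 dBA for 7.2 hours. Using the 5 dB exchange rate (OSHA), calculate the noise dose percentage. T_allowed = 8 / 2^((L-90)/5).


Given values:
  L = 98.9 dBA, T = 7.2 hours
Formula: T_allowed = 8 / 2^((L - 90) / 5)
Compute exponent: (98.9 - 90) / 5 = 1.78
Compute 2^(1.78) = 3.434262
T_allowed = 8 / 3.434262 = 2.329467 hours
Dose = (T / T_allowed) * 100
Dose = (7.2 / 2.329467) * 100 = 309.08

309.08 %


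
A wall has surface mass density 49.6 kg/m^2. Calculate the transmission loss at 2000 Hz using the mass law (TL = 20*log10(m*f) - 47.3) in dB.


Given values:
  m = 49.6 kg/m^2, f = 2000 Hz
Formula: TL = 20 * log10(m * f) - 47.3
Compute m * f = 49.6 * 2000 = 99200.0
Compute log10(99200.0) = 4.996512
Compute 20 * 4.996512 = 99.9302
TL = 99.9302 - 47.3 = 52.63

52.63 dB


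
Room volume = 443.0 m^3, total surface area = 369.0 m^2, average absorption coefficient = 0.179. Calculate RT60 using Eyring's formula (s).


Given values:
  V = 443.0 m^3, S = 369.0 m^2, alpha = 0.179
Formula: RT60 = 0.161 * V / (-S * ln(1 - alpha))
Compute ln(1 - 0.179) = ln(0.821) = -0.197232
Denominator: -369.0 * -0.197232 = 72.7786
Numerator: 0.161 * 443.0 = 71.323
RT60 = 71.323 / 72.7786 = 0.98

0.98 s


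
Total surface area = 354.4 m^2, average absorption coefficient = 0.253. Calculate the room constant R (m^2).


Given values:
  S = 354.4 m^2, alpha = 0.253
Formula: R = S * alpha / (1 - alpha)
Numerator: 354.4 * 0.253 = 89.6632
Denominator: 1 - 0.253 = 0.747
R = 89.6632 / 0.747 = 120.03

120.03 m^2


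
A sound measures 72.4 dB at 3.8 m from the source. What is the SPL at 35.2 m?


Given values:
  SPL1 = 72.4 dB, r1 = 3.8 m, r2 = 35.2 m
Formula: SPL2 = SPL1 - 20 * log10(r2 / r1)
Compute ratio: r2 / r1 = 35.2 / 3.8 = 9.2632
Compute log10: log10(9.2632) = 0.966761
Compute drop: 20 * 0.966761 = 19.3352
SPL2 = 72.4 - 19.3352 = 53.06

53.06 dB


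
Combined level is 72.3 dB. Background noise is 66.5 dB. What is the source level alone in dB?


Given values:
  L_total = 72.3 dB, L_bg = 66.5 dB
Formula: L_source = 10 * log10(10^(L_total/10) - 10^(L_bg/10))
Convert to linear:
  10^(72.3/10) = 16982436.5246
  10^(66.5/10) = 4466835.9215
Difference: 16982436.5246 - 4466835.9215 = 12515600.6031
L_source = 10 * log10(12515600.6031) = 70.97

70.97 dB


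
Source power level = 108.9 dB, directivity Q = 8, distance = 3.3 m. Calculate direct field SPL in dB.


Given values:
  Lw = 108.9 dB, Q = 8, r = 3.3 m
Formula: SPL = Lw + 10 * log10(Q / (4 * pi * r^2))
Compute 4 * pi * r^2 = 4 * pi * 3.3^2 = 136.8478
Compute Q / denom = 8 / 136.8478 = 0.05845911
Compute 10 * log10(0.05845911) = -12.3315
SPL = 108.9 + (-12.3315) = 96.57

96.57 dB


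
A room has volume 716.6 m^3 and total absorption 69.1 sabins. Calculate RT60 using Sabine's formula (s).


Given values:
  V = 716.6 m^3
  A = 69.1 sabins
Formula: RT60 = 0.161 * V / A
Numerator: 0.161 * 716.6 = 115.3726
RT60 = 115.3726 / 69.1 = 1.67

1.67 s


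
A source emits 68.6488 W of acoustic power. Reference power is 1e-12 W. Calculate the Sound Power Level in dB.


Given values:
  W = 68.6488 W
  W_ref = 1e-12 W
Formula: SWL = 10 * log10(W / W_ref)
Compute ratio: W / W_ref = 68648800000000
Compute log10: log10(68648800000000) = 13.836633
Multiply: SWL = 10 * 13.836633 = 138.37

138.37 dB


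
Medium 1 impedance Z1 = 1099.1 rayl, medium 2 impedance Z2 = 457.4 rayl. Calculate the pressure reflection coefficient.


Given values:
  Z1 = 1099.1 rayl, Z2 = 457.4 rayl
Formula: R = (Z2 - Z1) / (Z2 + Z1)
Numerator: Z2 - Z1 = 457.4 - 1099.1 = -641.7
Denominator: Z2 + Z1 = 457.4 + 1099.1 = 1556.5
R = -641.7 / 1556.5 = -0.4123

-0.4123


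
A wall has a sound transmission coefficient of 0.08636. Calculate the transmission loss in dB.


Given values:
  tau = 0.08636
Formula: TL = 10 * log10(1 / tau)
Compute 1 / tau = 1 / 0.08636 = 11.5794
Compute log10(11.5794) = 1.063686
TL = 10 * 1.063686 = 10.64

10.64 dB


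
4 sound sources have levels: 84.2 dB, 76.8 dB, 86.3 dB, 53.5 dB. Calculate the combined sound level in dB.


Formula: L_total = 10 * log10( sum(10^(Li/10)) )
  Source 1: 10^(84.2/10) = 263026799.1895
  Source 2: 10^(76.8/10) = 47863009.2323
  Source 3: 10^(86.3/10) = 426579518.8016
  Source 4: 10^(53.5/10) = 223872.1139
Sum of linear values = 737693199.3373
L_total = 10 * log10(737693199.3373) = 88.68

88.68 dB


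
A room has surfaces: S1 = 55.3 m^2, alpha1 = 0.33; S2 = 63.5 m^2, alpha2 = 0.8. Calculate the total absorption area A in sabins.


Given surfaces:
  Surface 1: 55.3 * 0.33 = 18.249
  Surface 2: 63.5 * 0.8 = 50.8
Formula: A = sum(Si * alpha_i)
A = 18.249 + 50.8
A = 69.05

69.05 sabins


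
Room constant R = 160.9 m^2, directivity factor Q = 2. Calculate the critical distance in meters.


Given values:
  R = 160.9 m^2, Q = 2
Formula: d_c = 0.141 * sqrt(Q * R)
Compute Q * R = 2 * 160.9 = 321.8
Compute sqrt(321.8) = 17.9388
d_c = 0.141 * 17.9388 = 2.529

2.529 m


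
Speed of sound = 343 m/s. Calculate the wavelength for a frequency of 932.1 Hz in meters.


Given values:
  c = 343 m/s, f = 932.1 Hz
Formula: lambda = c / f
lambda = 343 / 932.1
lambda = 0.368

0.368 m


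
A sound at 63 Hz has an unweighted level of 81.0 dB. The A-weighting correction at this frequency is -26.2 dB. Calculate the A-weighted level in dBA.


Given values:
  SPL = 81.0 dB
  A-weighting at 63 Hz = -26.2 dB
Formula: L_A = SPL + A_weight
L_A = 81.0 + (-26.2)
L_A = 54.8

54.8 dBA


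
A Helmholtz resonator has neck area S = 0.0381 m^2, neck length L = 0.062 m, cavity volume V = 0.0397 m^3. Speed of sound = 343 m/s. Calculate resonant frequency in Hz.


Given values:
  S = 0.0381 m^2, L = 0.062 m, V = 0.0397 m^3, c = 343 m/s
Formula: f = (c / (2*pi)) * sqrt(S / (V * L))
Compute V * L = 0.0397 * 0.062 = 0.0024614
Compute S / (V * L) = 0.0381 / 0.0024614 = 15.479
Compute sqrt(15.479) = 3.934336
Compute c / (2*pi) = 343 / 6.283185 = 54.590148
f = 54.590148 * 3.934336 = 214.78

214.78 Hz


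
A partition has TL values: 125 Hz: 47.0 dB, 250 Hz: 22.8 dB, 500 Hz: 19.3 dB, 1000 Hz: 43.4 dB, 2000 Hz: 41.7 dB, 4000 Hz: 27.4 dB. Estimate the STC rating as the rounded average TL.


Given TL values at each frequency:
  125 Hz: 47.0 dB
  250 Hz: 22.8 dB
  500 Hz: 19.3 dB
  1000 Hz: 43.4 dB
  2000 Hz: 41.7 dB
  4000 Hz: 27.4 dB
Formula: STC ~ round(average of TL values)
Sum = 47.0 + 22.8 + 19.3 + 43.4 + 41.7 + 27.4 = 201.6
Average = 201.6 / 6 = 33.6
Rounded: 34

34


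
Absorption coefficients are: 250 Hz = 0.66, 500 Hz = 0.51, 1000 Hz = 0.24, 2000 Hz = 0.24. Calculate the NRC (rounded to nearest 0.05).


Given values:
  a_250 = 0.66, a_500 = 0.51
  a_1000 = 0.24, a_2000 = 0.24
Formula: NRC = (a250 + a500 + a1000 + a2000) / 4
Sum = 0.66 + 0.51 + 0.24 + 0.24 = 1.65
NRC = 1.65 / 4 = 0.4125
Rounded to nearest 0.05: 0.4

0.4


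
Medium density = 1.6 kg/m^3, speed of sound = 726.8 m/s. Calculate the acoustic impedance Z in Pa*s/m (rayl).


Given values:
  rho = 1.6 kg/m^3
  c = 726.8 m/s
Formula: Z = rho * c
Z = 1.6 * 726.8
Z = 1162.88

1162.88 rayl


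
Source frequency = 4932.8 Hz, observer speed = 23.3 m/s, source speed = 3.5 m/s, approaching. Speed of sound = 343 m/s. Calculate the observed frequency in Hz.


Given values:
  f_s = 4932.8 Hz, v_o = 23.3 m/s, v_s = 3.5 m/s
  Direction: approaching
Formula: f_o = f_s * (c + v_o) / (c - v_s)
Numerator: c + v_o = 343 + 23.3 = 366.3
Denominator: c - v_s = 343 - 3.5 = 339.5
f_o = 4932.8 * 366.3 / 339.5 = 5322.19

5322.19 Hz


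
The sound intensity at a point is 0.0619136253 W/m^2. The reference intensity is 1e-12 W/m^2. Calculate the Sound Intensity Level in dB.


Given values:
  I = 0.0619136253 W/m^2
  I_ref = 1e-12 W/m^2
Formula: SIL = 10 * log10(I / I_ref)
Compute ratio: I / I_ref = 61913625300
Compute log10: log10(61913625300) = 10.791786
Multiply: SIL = 10 * 10.791786 = 107.92

107.92 dB


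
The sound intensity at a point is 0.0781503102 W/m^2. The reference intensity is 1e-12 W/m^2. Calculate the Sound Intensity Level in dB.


Given values:
  I = 0.0781503102 W/m^2
  I_ref = 1e-12 W/m^2
Formula: SIL = 10 * log10(I / I_ref)
Compute ratio: I / I_ref = 78150310200
Compute log10: log10(78150310200) = 10.892931
Multiply: SIL = 10 * 10.892931 = 108.93

108.93 dB


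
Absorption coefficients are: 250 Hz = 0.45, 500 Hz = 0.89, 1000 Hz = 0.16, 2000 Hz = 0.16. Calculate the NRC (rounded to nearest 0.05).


Given values:
  a_250 = 0.45, a_500 = 0.89
  a_1000 = 0.16, a_2000 = 0.16
Formula: NRC = (a250 + a500 + a1000 + a2000) / 4
Sum = 0.45 + 0.89 + 0.16 + 0.16 = 1.66
NRC = 1.66 / 4 = 0.415
Rounded to nearest 0.05: 0.4

0.4


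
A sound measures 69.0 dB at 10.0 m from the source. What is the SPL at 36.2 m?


Given values:
  SPL1 = 69.0 dB, r1 = 10.0 m, r2 = 36.2 m
Formula: SPL2 = SPL1 - 20 * log10(r2 / r1)
Compute ratio: r2 / r1 = 36.2 / 10.0 = 3.62
Compute log10: log10(3.62) = 0.558709
Compute drop: 20 * 0.558709 = 11.1742
SPL2 = 69.0 - 11.1742 = 57.83

57.83 dB


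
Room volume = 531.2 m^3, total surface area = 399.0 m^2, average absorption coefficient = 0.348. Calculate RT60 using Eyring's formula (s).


Given values:
  V = 531.2 m^3, S = 399.0 m^2, alpha = 0.348
Formula: RT60 = 0.161 * V / (-S * ln(1 - alpha))
Compute ln(1 - 0.348) = ln(0.652) = -0.427711
Denominator: -399.0 * -0.427711 = 170.6567
Numerator: 0.161 * 531.2 = 85.5232
RT60 = 85.5232 / 170.6567 = 0.501

0.501 s


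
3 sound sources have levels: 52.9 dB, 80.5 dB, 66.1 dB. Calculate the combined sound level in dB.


Formula: L_total = 10 * log10( sum(10^(Li/10)) )
  Source 1: 10^(52.9/10) = 194984.46
  Source 2: 10^(80.5/10) = 112201845.4302
  Source 3: 10^(66.1/10) = 4073802.778
Sum of linear values = 116470632.6682
L_total = 10 * log10(116470632.6682) = 80.66

80.66 dB


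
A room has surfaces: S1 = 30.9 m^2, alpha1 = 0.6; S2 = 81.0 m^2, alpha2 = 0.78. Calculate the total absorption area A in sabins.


Given surfaces:
  Surface 1: 30.9 * 0.6 = 18.54
  Surface 2: 81.0 * 0.78 = 63.18
Formula: A = sum(Si * alpha_i)
A = 18.54 + 63.18
A = 81.72

81.72 sabins


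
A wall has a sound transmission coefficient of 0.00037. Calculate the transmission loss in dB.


Given values:
  tau = 0.00037
Formula: TL = 10 * log10(1 / tau)
Compute 1 / tau = 1 / 0.00037 = 2702.7027
Compute log10(2702.7027) = 3.431798
TL = 10 * 3.431798 = 34.32

34.32 dB


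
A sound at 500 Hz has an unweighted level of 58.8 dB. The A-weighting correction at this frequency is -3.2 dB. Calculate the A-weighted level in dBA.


Given values:
  SPL = 58.8 dB
  A-weighting at 500 Hz = -3.2 dB
Formula: L_A = SPL + A_weight
L_A = 58.8 + (-3.2)
L_A = 55.6

55.6 dBA


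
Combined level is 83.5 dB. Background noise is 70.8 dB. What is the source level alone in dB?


Given values:
  L_total = 83.5 dB, L_bg = 70.8 dB
Formula: L_source = 10 * log10(10^(L_total/10) - 10^(L_bg/10))
Convert to linear:
  10^(83.5/10) = 223872113.8568
  10^(70.8/10) = 12022644.3462
Difference: 223872113.8568 - 12022644.3462 = 211849469.5106
L_source = 10 * log10(211849469.5106) = 83.26

83.26 dB


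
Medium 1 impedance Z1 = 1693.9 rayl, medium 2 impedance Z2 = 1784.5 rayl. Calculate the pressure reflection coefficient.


Given values:
  Z1 = 1693.9 rayl, Z2 = 1784.5 rayl
Formula: R = (Z2 - Z1) / (Z2 + Z1)
Numerator: Z2 - Z1 = 1784.5 - 1693.9 = 90.6
Denominator: Z2 + Z1 = 1784.5 + 1693.9 = 3478.4
R = 90.6 / 3478.4 = 0.026

0.026


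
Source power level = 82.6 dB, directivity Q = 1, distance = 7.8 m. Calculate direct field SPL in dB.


Given values:
  Lw = 82.6 dB, Q = 1, r = 7.8 m
Formula: SPL = Lw + 10 * log10(Q / (4 * pi * r^2))
Compute 4 * pi * r^2 = 4 * pi * 7.8^2 = 764.538
Compute Q / denom = 1 / 764.538 = 0.00130798
Compute 10 * log10(0.00130798) = -28.834
SPL = 82.6 + (-28.834) = 53.77

53.77 dB


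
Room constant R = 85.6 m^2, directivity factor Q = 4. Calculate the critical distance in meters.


Given values:
  R = 85.6 m^2, Q = 4
Formula: d_c = 0.141 * sqrt(Q * R)
Compute Q * R = 4 * 85.6 = 342.4
Compute sqrt(342.4) = 18.5041
d_c = 0.141 * 18.5041 = 2.609

2.609 m


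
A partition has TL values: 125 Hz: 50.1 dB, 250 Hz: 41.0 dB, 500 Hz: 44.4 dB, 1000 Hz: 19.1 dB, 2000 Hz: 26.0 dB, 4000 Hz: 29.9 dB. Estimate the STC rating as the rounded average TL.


Given TL values at each frequency:
  125 Hz: 50.1 dB
  250 Hz: 41.0 dB
  500 Hz: 44.4 dB
  1000 Hz: 19.1 dB
  2000 Hz: 26.0 dB
  4000 Hz: 29.9 dB
Formula: STC ~ round(average of TL values)
Sum = 50.1 + 41.0 + 44.4 + 19.1 + 26.0 + 29.9 = 210.5
Average = 210.5 / 6 = 35.08
Rounded: 35

35


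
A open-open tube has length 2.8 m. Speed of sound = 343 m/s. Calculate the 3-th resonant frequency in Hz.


Given values:
  Tube type: open-open, L = 2.8 m, c = 343 m/s, n = 3
Formula: f_n = n * c / (2 * L)
Compute 2 * L = 2 * 2.8 = 5.6
f = 3 * 343 / 5.6
f = 183.75

183.75 Hz


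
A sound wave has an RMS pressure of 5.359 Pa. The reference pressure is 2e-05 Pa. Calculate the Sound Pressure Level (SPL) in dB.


Given values:
  p = 5.359 Pa
  p_ref = 2e-05 Pa
Formula: SPL = 20 * log10(p / p_ref)
Compute ratio: p / p_ref = 5.359 / 2e-05 = 267950
Compute log10: log10(267950) = 5.428054
Multiply: SPL = 20 * 5.428054 = 108.56

108.56 dB


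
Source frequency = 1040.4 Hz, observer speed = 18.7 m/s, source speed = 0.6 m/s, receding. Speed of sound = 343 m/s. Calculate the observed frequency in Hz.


Given values:
  f_s = 1040.4 Hz, v_o = 18.7 m/s, v_s = 0.6 m/s
  Direction: receding
Formula: f_o = f_s * (c - v_o) / (c + v_s)
Numerator: c - v_o = 343 - 18.7 = 324.3
Denominator: c + v_s = 343 + 0.6 = 343.6
f_o = 1040.4 * 324.3 / 343.6 = 981.96

981.96 Hz


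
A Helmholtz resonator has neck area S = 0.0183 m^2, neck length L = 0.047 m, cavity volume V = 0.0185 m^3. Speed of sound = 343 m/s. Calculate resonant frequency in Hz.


Given values:
  S = 0.0183 m^2, L = 0.047 m, V = 0.0185 m^3, c = 343 m/s
Formula: f = (c / (2*pi)) * sqrt(S / (V * L))
Compute V * L = 0.0185 * 0.047 = 0.0008695
Compute S / (V * L) = 0.0183 / 0.0008695 = 21.0466
Compute sqrt(21.0466) = 4.587657
Compute c / (2*pi) = 343 / 6.283185 = 54.590148
f = 54.590148 * 4.587657 = 250.44

250.44 Hz


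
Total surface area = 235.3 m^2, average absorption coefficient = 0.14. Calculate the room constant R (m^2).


Given values:
  S = 235.3 m^2, alpha = 0.14
Formula: R = S * alpha / (1 - alpha)
Numerator: 235.3 * 0.14 = 32.942
Denominator: 1 - 0.14 = 0.86
R = 32.942 / 0.86 = 38.3

38.3 m^2


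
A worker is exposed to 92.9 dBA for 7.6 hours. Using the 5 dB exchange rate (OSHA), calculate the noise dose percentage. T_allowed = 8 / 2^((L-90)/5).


Given values:
  L = 92.9 dBA, T = 7.6 hours
Formula: T_allowed = 8 / 2^((L - 90) / 5)
Compute exponent: (92.9 - 90) / 5 = 0.58
Compute 2^(0.58) = 1.494849
T_allowed = 8 / 1.494849 = 5.351711 hours
Dose = (T / T_allowed) * 100
Dose = (7.6 / 5.351711) * 100 = 142.01

142.01 %


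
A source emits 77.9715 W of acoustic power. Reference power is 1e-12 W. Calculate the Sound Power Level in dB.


Given values:
  W = 77.9715 W
  W_ref = 1e-12 W
Formula: SWL = 10 * log10(W / W_ref)
Compute ratio: W / W_ref = 77971500000000
Compute log10: log10(77971500000000) = 13.891936
Multiply: SWL = 10 * 13.891936 = 138.92

138.92 dB


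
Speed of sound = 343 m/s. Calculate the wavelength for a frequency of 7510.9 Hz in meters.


Given values:
  c = 343 m/s, f = 7510.9 Hz
Formula: lambda = c / f
lambda = 343 / 7510.9
lambda = 0.0457

0.0457 m


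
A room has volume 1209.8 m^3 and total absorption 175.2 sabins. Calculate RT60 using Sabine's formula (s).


Given values:
  V = 1209.8 m^3
  A = 175.2 sabins
Formula: RT60 = 0.161 * V / A
Numerator: 0.161 * 1209.8 = 194.7778
RT60 = 194.7778 / 175.2 = 1.112

1.112 s


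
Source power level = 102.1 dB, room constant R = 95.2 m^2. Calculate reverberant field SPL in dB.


Given values:
  Lw = 102.1 dB, R = 95.2 m^2
Formula: SPL = Lw + 10 * log10(4 / R)
Compute 4 / R = 4 / 95.2 = 0.042017
Compute 10 * log10(0.042017) = -13.7657
SPL = 102.1 + (-13.7657) = 88.33

88.33 dB


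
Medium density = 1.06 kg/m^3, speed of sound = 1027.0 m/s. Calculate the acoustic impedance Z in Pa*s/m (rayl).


Given values:
  rho = 1.06 kg/m^3
  c = 1027.0 m/s
Formula: Z = rho * c
Z = 1.06 * 1027.0
Z = 1088.62

1088.62 rayl


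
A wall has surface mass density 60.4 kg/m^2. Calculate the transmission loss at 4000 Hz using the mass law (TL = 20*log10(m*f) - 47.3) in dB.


Given values:
  m = 60.4 kg/m^2, f = 4000 Hz
Formula: TL = 20 * log10(m * f) - 47.3
Compute m * f = 60.4 * 4000 = 241600.0
Compute log10(241600.0) = 5.383097
Compute 20 * 5.383097 = 107.6619
TL = 107.6619 - 47.3 = 60.36

60.36 dB


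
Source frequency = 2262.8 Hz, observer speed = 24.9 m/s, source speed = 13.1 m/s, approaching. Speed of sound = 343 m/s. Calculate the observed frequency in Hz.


Given values:
  f_s = 2262.8 Hz, v_o = 24.9 m/s, v_s = 13.1 m/s
  Direction: approaching
Formula: f_o = f_s * (c + v_o) / (c - v_s)
Numerator: c + v_o = 343 + 24.9 = 367.9
Denominator: c - v_s = 343 - 13.1 = 329.9
f_o = 2262.8 * 367.9 / 329.9 = 2523.44

2523.44 Hz


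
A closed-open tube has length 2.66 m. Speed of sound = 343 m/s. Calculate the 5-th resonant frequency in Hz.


Given values:
  Tube type: closed-open, L = 2.66 m, c = 343 m/s, n = 5
Formula: f_n = (2n - 1) * c / (4 * L)
Compute 2n - 1 = 2*5 - 1 = 9
Compute 4 * L = 4 * 2.66 = 10.64
f = 9 * 343 / 10.64
f = 290.13

290.13 Hz


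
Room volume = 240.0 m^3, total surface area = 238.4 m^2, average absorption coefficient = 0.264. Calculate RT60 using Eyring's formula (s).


Given values:
  V = 240.0 m^3, S = 238.4 m^2, alpha = 0.264
Formula: RT60 = 0.161 * V / (-S * ln(1 - alpha))
Compute ln(1 - 0.264) = ln(0.736) = -0.306525
Denominator: -238.4 * -0.306525 = 73.0756
Numerator: 0.161 * 240.0 = 38.64
RT60 = 38.64 / 73.0756 = 0.529

0.529 s


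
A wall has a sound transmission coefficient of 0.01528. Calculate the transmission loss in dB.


Given values:
  tau = 0.01528
Formula: TL = 10 * log10(1 / tau)
Compute 1 / tau = 1 / 0.01528 = 65.445
Compute log10(65.445) = 1.815876
TL = 10 * 1.815876 = 18.16

18.16 dB


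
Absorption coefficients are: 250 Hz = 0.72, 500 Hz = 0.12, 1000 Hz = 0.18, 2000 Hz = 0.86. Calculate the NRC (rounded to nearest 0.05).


Given values:
  a_250 = 0.72, a_500 = 0.12
  a_1000 = 0.18, a_2000 = 0.86
Formula: NRC = (a250 + a500 + a1000 + a2000) / 4
Sum = 0.72 + 0.12 + 0.18 + 0.86 = 1.88
NRC = 1.88 / 4 = 0.47
Rounded to nearest 0.05: 0.45

0.45


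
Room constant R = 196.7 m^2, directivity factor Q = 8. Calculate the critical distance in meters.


Given values:
  R = 196.7 m^2, Q = 8
Formula: d_c = 0.141 * sqrt(Q * R)
Compute Q * R = 8 * 196.7 = 1573.6
Compute sqrt(1573.6) = 39.6686
d_c = 0.141 * 39.6686 = 5.593

5.593 m


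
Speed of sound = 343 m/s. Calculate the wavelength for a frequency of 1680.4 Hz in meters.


Given values:
  c = 343 m/s, f = 1680.4 Hz
Formula: lambda = c / f
lambda = 343 / 1680.4
lambda = 0.2041

0.2041 m


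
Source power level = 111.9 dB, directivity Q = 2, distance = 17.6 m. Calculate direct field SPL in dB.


Given values:
  Lw = 111.9 dB, Q = 2, r = 17.6 m
Formula: SPL = Lw + 10 * log10(Q / (4 * pi * r^2))
Compute 4 * pi * r^2 = 4 * pi * 17.6^2 = 3892.559
Compute Q / denom = 2 / 3892.559 = 0.0005138
Compute 10 * log10(0.0005138) = -32.8921
SPL = 111.9 + (-32.8921) = 79.01

79.01 dB


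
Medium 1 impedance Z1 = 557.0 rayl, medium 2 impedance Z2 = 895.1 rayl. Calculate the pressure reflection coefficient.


Given values:
  Z1 = 557.0 rayl, Z2 = 895.1 rayl
Formula: R = (Z2 - Z1) / (Z2 + Z1)
Numerator: Z2 - Z1 = 895.1 - 557.0 = 338.1
Denominator: Z2 + Z1 = 895.1 + 557.0 = 1452.1
R = 338.1 / 1452.1 = 0.2328

0.2328


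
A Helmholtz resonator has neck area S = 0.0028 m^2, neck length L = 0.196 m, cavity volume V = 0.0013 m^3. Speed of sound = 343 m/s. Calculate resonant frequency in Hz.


Given values:
  S = 0.0028 m^2, L = 0.196 m, V = 0.0013 m^3, c = 343 m/s
Formula: f = (c / (2*pi)) * sqrt(S / (V * L))
Compute V * L = 0.0013 * 0.196 = 0.0002548
Compute S / (V * L) = 0.0028 / 0.0002548 = 10.989
Compute sqrt(10.989) = 3.314966
Compute c / (2*pi) = 343 / 6.283185 = 54.590148
f = 54.590148 * 3.314966 = 180.96

180.96 Hz


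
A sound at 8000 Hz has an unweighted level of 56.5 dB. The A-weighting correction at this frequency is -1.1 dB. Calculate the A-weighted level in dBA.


Given values:
  SPL = 56.5 dB
  A-weighting at 8000 Hz = -1.1 dB
Formula: L_A = SPL + A_weight
L_A = 56.5 + (-1.1)
L_A = 55.4

55.4 dBA


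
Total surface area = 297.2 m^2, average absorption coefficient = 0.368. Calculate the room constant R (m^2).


Given values:
  S = 297.2 m^2, alpha = 0.368
Formula: R = S * alpha / (1 - alpha)
Numerator: 297.2 * 0.368 = 109.3696
Denominator: 1 - 0.368 = 0.632
R = 109.3696 / 0.632 = 173.05

173.05 m^2


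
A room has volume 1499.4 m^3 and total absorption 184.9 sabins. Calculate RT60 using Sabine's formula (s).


Given values:
  V = 1499.4 m^3
  A = 184.9 sabins
Formula: RT60 = 0.161 * V / A
Numerator: 0.161 * 1499.4 = 241.4034
RT60 = 241.4034 / 184.9 = 1.306

1.306 s


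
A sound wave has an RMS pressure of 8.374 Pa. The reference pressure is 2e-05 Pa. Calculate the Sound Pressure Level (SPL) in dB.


Given values:
  p = 8.374 Pa
  p_ref = 2e-05 Pa
Formula: SPL = 20 * log10(p / p_ref)
Compute ratio: p / p_ref = 8.374 / 2e-05 = 418700
Compute log10: log10(418700) = 5.621903
Multiply: SPL = 20 * 5.621903 = 112.44

112.44 dB


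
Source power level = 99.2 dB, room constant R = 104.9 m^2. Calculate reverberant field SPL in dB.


Given values:
  Lw = 99.2 dB, R = 104.9 m^2
Formula: SPL = Lw + 10 * log10(4 / R)
Compute 4 / R = 4 / 104.9 = 0.038132
Compute 10 * log10(0.038132) = -14.1871
SPL = 99.2 + (-14.1871) = 85.01

85.01 dB


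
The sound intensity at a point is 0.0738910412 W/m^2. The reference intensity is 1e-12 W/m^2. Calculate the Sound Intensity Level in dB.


Given values:
  I = 0.0738910412 W/m^2
  I_ref = 1e-12 W/m^2
Formula: SIL = 10 * log10(I / I_ref)
Compute ratio: I / I_ref = 73891041200
Compute log10: log10(73891041200) = 10.868592
Multiply: SIL = 10 * 10.868592 = 108.69

108.69 dB


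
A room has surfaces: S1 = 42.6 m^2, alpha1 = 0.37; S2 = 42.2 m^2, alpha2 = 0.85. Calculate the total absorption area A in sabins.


Given surfaces:
  Surface 1: 42.6 * 0.37 = 15.762
  Surface 2: 42.2 * 0.85 = 35.87
Formula: A = sum(Si * alpha_i)
A = 15.762 + 35.87
A = 51.63

51.63 sabins


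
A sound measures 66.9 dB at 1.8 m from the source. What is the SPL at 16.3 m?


Given values:
  SPL1 = 66.9 dB, r1 = 1.8 m, r2 = 16.3 m
Formula: SPL2 = SPL1 - 20 * log10(r2 / r1)
Compute ratio: r2 / r1 = 16.3 / 1.8 = 9.0556
Compute log10: log10(9.0556) = 0.956917
Compute drop: 20 * 0.956917 = 19.1383
SPL2 = 66.9 - 19.1383 = 47.76

47.76 dB


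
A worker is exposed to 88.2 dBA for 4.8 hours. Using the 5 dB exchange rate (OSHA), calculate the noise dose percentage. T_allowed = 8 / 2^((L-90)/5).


Given values:
  L = 88.2 dBA, T = 4.8 hours
Formula: T_allowed = 8 / 2^((L - 90) / 5)
Compute exponent: (88.2 - 90) / 5 = -0.36
Compute 2^(-0.36) = 0.779165
T_allowed = 8 / 0.779165 = 10.267402 hours
Dose = (T / T_allowed) * 100
Dose = (4.8 / 10.267402) * 100 = 46.75

46.75 %


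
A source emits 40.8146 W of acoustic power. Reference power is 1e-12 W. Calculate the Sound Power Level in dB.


Given values:
  W = 40.8146 W
  W_ref = 1e-12 W
Formula: SWL = 10 * log10(W / W_ref)
Compute ratio: W / W_ref = 40814600000000
Compute log10: log10(40814600000000) = 13.610816
Multiply: SWL = 10 * 13.610816 = 136.11

136.11 dB


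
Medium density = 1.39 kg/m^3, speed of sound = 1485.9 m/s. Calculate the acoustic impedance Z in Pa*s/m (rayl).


Given values:
  rho = 1.39 kg/m^3
  c = 1485.9 m/s
Formula: Z = rho * c
Z = 1.39 * 1485.9
Z = 2065.4

2065.4 rayl


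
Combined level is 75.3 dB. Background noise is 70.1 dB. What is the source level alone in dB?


Given values:
  L_total = 75.3 dB, L_bg = 70.1 dB
Formula: L_source = 10 * log10(10^(L_total/10) - 10^(L_bg/10))
Convert to linear:
  10^(75.3/10) = 33884415.6139
  10^(70.1/10) = 10232929.9228
Difference: 33884415.6139 - 10232929.9228 = 23651485.6911
L_source = 10 * log10(23651485.6911) = 73.74

73.74 dB


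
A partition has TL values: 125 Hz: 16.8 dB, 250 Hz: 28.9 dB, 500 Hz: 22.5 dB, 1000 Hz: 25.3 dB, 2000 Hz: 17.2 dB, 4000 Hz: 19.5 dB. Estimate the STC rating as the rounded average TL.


Given TL values at each frequency:
  125 Hz: 16.8 dB
  250 Hz: 28.9 dB
  500 Hz: 22.5 dB
  1000 Hz: 25.3 dB
  2000 Hz: 17.2 dB
  4000 Hz: 19.5 dB
Formula: STC ~ round(average of TL values)
Sum = 16.8 + 28.9 + 22.5 + 25.3 + 17.2 + 19.5 = 130.2
Average = 130.2 / 6 = 21.7
Rounded: 22

22


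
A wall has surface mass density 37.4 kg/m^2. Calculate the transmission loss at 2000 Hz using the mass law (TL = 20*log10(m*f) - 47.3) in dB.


Given values:
  m = 37.4 kg/m^2, f = 2000 Hz
Formula: TL = 20 * log10(m * f) - 47.3
Compute m * f = 37.4 * 2000 = 74800.0
Compute log10(74800.0) = 4.873902
Compute 20 * 4.873902 = 97.478
TL = 97.478 - 47.3 = 50.18

50.18 dB


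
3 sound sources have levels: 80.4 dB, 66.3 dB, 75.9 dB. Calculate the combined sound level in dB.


Formula: L_total = 10 * log10( sum(10^(Li/10)) )
  Source 1: 10^(80.4/10) = 109647819.6143
  Source 2: 10^(66.3/10) = 4265795.188
  Source 3: 10^(75.9/10) = 38904514.4994
Sum of linear values = 152818129.3017
L_total = 10 * log10(152818129.3017) = 81.84

81.84 dB


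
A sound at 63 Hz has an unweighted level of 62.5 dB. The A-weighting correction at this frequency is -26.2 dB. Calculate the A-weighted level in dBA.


Given values:
  SPL = 62.5 dB
  A-weighting at 63 Hz = -26.2 dB
Formula: L_A = SPL + A_weight
L_A = 62.5 + (-26.2)
L_A = 36.3

36.3 dBA


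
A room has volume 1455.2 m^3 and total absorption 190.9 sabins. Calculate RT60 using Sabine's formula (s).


Given values:
  V = 1455.2 m^3
  A = 190.9 sabins
Formula: RT60 = 0.161 * V / A
Numerator: 0.161 * 1455.2 = 234.2872
RT60 = 234.2872 / 190.9 = 1.227

1.227 s
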